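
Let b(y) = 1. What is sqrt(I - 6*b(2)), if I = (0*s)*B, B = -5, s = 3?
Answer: I*sqrt(6) ≈ 2.4495*I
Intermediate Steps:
I = 0 (I = (0*3)*(-5) = 0*(-5) = 0)
sqrt(I - 6*b(2)) = sqrt(0 - 6*1) = sqrt(0 - 6) = sqrt(-6) = I*sqrt(6)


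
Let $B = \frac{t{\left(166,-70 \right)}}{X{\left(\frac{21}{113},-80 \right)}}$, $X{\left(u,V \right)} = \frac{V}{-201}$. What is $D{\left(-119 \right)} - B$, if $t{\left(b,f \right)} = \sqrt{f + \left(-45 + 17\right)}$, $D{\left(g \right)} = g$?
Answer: $-119 - \frac{1407 i \sqrt{2}}{80} \approx -119.0 - 24.872 i$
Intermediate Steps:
$X{\left(u,V \right)} = - \frac{V}{201}$ ($X{\left(u,V \right)} = V \left(- \frac{1}{201}\right) = - \frac{V}{201}$)
$t{\left(b,f \right)} = \sqrt{-28 + f}$ ($t{\left(b,f \right)} = \sqrt{f - 28} = \sqrt{-28 + f}$)
$B = \frac{1407 i \sqrt{2}}{80}$ ($B = \frac{\sqrt{-28 - 70}}{\left(- \frac{1}{201}\right) \left(-80\right)} = \frac{\sqrt{-98}}{\frac{80}{201}} = 7 i \sqrt{2} \cdot \frac{201}{80} = \frac{1407 i \sqrt{2}}{80} \approx 24.872 i$)
$D{\left(-119 \right)} - B = -119 - \frac{1407 i \sqrt{2}}{80}$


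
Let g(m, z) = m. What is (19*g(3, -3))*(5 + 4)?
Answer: 513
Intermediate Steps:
(19*g(3, -3))*(5 + 4) = (19*3)*(5 + 4) = 57*9 = 513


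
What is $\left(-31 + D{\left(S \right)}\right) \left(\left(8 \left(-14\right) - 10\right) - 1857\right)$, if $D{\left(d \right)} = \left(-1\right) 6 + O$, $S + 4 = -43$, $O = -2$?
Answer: $77181$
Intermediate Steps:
$S = -47$ ($S = -4 - 43 = -47$)
$D{\left(d \right)} = -8$ ($D{\left(d \right)} = \left(-1\right) 6 - 2 = -6 - 2 = -8$)
$\left(-31 + D{\left(S \right)}\right) \left(\left(8 \left(-14\right) - 10\right) - 1857\right) = \left(-31 - 8\right) \left(\left(8 \left(-14\right) - 10\right) - 1857\right) = - 39 \left(\left(-112 - 10\right) - 1857\right) = - 39 \left(-122 - 1857\right) = \left(-39\right) \left(-1979\right) = 77181$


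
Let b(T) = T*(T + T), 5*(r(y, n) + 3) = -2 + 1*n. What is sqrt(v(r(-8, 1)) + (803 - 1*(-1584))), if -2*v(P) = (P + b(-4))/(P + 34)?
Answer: sqrt(14149751)/77 ≈ 48.852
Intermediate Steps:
r(y, n) = -17/5 + n/5 (r(y, n) = -3 + (-2 + 1*n)/5 = -3 + (-2 + n)/5 = -3 + (-2/5 + n/5) = -17/5 + n/5)
b(T) = 2*T**2 (b(T) = T*(2*T) = 2*T**2)
v(P) = -(32 + P)/(2*(34 + P)) (v(P) = -(P + 2*(-4)**2)/(2*(P + 34)) = -(P + 2*16)/(2*(34 + P)) = -(P + 32)/(2*(34 + P)) = -(32 + P)/(2*(34 + P)))
sqrt(v(r(-8, 1)) + (803 - 1*(-1584))) = sqrt((-32 - (-17/5 + (1/5)*1))/(2*(34 + (-17/5 + (1/5)*1))) + (803 - 1*(-1584))) = sqrt((-32 - (-17/5 + 1/5))/(2*(34 + (-17/5 + 1/5))) + (803 + 1584)) = sqrt((-32 - 1*(-16/5))/(2*(34 - 16/5)) + 2387) = sqrt((-32 + 16/5)/(2*(154/5)) + 2387) = sqrt((1/2)*(5/154)*(-144/5) + 2387) = sqrt(-36/77 + 2387) = sqrt(183763/77) = sqrt(14149751)/77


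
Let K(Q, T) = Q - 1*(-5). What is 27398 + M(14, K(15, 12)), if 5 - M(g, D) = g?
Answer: 27389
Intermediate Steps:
K(Q, T) = 5 + Q (K(Q, T) = Q + 5 = 5 + Q)
M(g, D) = 5 - g
27398 + M(14, K(15, 12)) = 27398 + (5 - 1*14) = 27398 + (5 - 14) = 27398 - 9 = 27389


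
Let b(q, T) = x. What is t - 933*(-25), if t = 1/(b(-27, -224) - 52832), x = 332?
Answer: 1224562499/52500 ≈ 23325.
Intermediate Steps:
b(q, T) = 332
t = -1/52500 (t = 1/(332 - 52832) = 1/(-52500) = -1/52500 ≈ -1.9048e-5)
t - 933*(-25) = -1/52500 - 933*(-25) = -1/52500 + 23325 = 1224562499/52500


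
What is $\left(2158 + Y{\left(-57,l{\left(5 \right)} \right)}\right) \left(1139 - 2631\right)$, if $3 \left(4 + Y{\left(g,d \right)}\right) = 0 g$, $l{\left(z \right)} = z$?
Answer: $-3213768$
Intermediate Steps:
$Y{\left(g,d \right)} = -4$ ($Y{\left(g,d \right)} = -4 + \frac{0 g}{3} = -4 + \frac{1}{3} \cdot 0 = -4 + 0 = -4$)
$\left(2158 + Y{\left(-57,l{\left(5 \right)} \right)}\right) \left(1139 - 2631\right) = \left(2158 - 4\right) \left(1139 - 2631\right) = 2154 \left(-1492\right) = -3213768$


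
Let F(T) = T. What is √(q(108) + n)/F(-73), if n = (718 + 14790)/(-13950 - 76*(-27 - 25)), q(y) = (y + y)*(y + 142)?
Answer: -√1349421291754/364927 ≈ -3.1832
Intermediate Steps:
q(y) = 2*y*(142 + y) (q(y) = (2*y)*(142 + y) = 2*y*(142 + y))
n = -7754/4999 (n = 15508/(-13950 - 76*(-52)) = 15508/(-13950 + 3952) = 15508/(-9998) = 15508*(-1/9998) = -7754/4999 ≈ -1.5511)
√(q(108) + n)/F(-73) = √(2*108*(142 + 108) - 7754/4999)/(-73) = √(2*108*250 - 7754/4999)*(-1/73) = √(54000 - 7754/4999)*(-1/73) = √(269938246/4999)*(-1/73) = (√1349421291754/4999)*(-1/73) = -√1349421291754/364927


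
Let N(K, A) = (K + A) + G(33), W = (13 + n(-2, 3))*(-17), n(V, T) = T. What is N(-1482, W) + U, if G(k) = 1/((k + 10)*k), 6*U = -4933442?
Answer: -1169247958/1419 ≈ -8.2399e+5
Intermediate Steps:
U = -2466721/3 (U = (⅙)*(-4933442) = -2466721/3 ≈ -8.2224e+5)
G(k) = 1/(k*(10 + k)) (G(k) = 1/((10 + k)*k) = 1/(k*(10 + k)))
W = -272 (W = (13 + 3)*(-17) = 16*(-17) = -272)
N(K, A) = 1/1419 + A + K (N(K, A) = (K + A) + 1/(33*(10 + 33)) = (A + K) + (1/33)/43 = (A + K) + (1/33)*(1/43) = (A + K) + 1/1419 = 1/1419 + A + K)
N(-1482, W) + U = (1/1419 - 272 - 1482) - 2466721/3 = -2488925/1419 - 2466721/3 = -1169247958/1419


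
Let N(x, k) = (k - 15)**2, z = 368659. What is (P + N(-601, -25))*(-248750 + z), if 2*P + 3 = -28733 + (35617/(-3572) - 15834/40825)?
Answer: -23510660761036103/15350200 ≈ -1.5316e+9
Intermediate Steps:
N(x, k) = (-15 + k)**2
P = -4191992421473/291653800 (P = -3/2 + (-28733 + (35617/(-3572) - 15834/40825))/2 = -3/2 + (-28733 + (35617*(-1/3572) - 15834*1/40825))/2 = -3/2 + (-28733 + (-35617/3572 - 15834/40825))/2 = -3/2 + (-28733 - 1510623073/145826900)/2 = -3/2 + (1/2)*(-4191554940773/145826900) = -3/2 - 4191554940773/291653800 = -4191992421473/291653800 ≈ -14373.)
(P + N(-601, -25))*(-248750 + z) = (-4191992421473/291653800 + (-15 - 25)**2)*(-248750 + 368659) = (-4191992421473/291653800 + (-40)**2)*119909 = (-4191992421473/291653800 + 1600)*119909 = -3725346341473/291653800*119909 = -23510660761036103/15350200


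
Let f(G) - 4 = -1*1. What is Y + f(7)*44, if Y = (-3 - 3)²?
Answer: 168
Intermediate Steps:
f(G) = 3 (f(G) = 4 - 1*1 = 4 - 1 = 3)
Y = 36 (Y = (-6)² = 36)
Y + f(7)*44 = 36 + 3*44 = 36 + 132 = 168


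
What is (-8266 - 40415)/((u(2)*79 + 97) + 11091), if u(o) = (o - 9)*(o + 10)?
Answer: -48681/4552 ≈ -10.694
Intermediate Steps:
u(o) = (-9 + o)*(10 + o)
(-8266 - 40415)/((u(2)*79 + 97) + 11091) = (-8266 - 40415)/(((-90 + 2 + 2**2)*79 + 97) + 11091) = -48681/(((-90 + 2 + 4)*79 + 97) + 11091) = -48681/((-84*79 + 97) + 11091) = -48681/((-6636 + 97) + 11091) = -48681/(-6539 + 11091) = -48681/4552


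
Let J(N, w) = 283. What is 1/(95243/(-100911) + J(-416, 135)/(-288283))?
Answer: -29090925813/27485495582 ≈ -1.0584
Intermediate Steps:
1/(95243/(-100911) + J(-416, 135)/(-288283)) = 1/(95243/(-100911) + 283/(-288283)) = 1/(95243*(-1/100911) + 283*(-1/288283)) = 1/(-95243/100911 - 283/288283) = 1/(-27485495582/29090925813) = -29090925813/27485495582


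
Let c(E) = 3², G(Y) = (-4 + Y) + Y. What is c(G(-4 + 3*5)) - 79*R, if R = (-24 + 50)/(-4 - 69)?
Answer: 2711/73 ≈ 37.137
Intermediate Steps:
G(Y) = -4 + 2*Y
c(E) = 9
R = -26/73 (R = 26/(-73) = 26*(-1/73) = -26/73 ≈ -0.35616)
c(G(-4 + 3*5)) - 79*R = 9 - 79*(-26/73) = 9 + 2054/73 = 2711/73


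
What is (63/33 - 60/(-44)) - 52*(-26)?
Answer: 14908/11 ≈ 1355.3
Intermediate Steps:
(63/33 - 60/(-44)) - 52*(-26) = (63*(1/33) - 60*(-1/44)) + 1352 = (21/11 + 15/11) + 1352 = 36/11 + 1352 = 14908/11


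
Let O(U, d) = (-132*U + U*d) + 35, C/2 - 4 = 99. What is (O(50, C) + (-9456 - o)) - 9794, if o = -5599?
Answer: -9916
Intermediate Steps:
C = 206 (C = 8 + 2*99 = 8 + 198 = 206)
O(U, d) = 35 - 132*U + U*d
(O(50, C) + (-9456 - o)) - 9794 = ((35 - 132*50 + 50*206) + (-9456 - 1*(-5599))) - 9794 = ((35 - 6600 + 10300) + (-9456 + 5599)) - 9794 = (3735 - 3857) - 9794 = -122 - 9794 = -9916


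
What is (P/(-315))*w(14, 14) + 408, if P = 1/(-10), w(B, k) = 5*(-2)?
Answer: 128519/315 ≈ 408.00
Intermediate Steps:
w(B, k) = -10
P = -⅒ ≈ -0.10000
(P/(-315))*w(14, 14) + 408 = -⅒/(-315)*(-10) + 408 = -⅒*(-1/315)*(-10) + 408 = (1/3150)*(-10) + 408 = -1/315 + 408 = 128519/315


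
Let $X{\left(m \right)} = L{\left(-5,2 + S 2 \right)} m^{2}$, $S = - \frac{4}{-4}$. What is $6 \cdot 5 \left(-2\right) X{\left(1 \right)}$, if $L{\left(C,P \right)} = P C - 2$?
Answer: $1320$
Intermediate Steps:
$S = 1$ ($S = \left(-4\right) \left(- \frac{1}{4}\right) = 1$)
$L{\left(C,P \right)} = -2 + C P$ ($L{\left(C,P \right)} = C P - 2 = -2 + C P$)
$X{\left(m \right)} = - 22 m^{2}$ ($X{\left(m \right)} = \left(-2 - 5 \left(2 + 1 \cdot 2\right)\right) m^{2} = \left(-2 - 5 \left(2 + 2\right)\right) m^{2} = \left(-2 - 20\right) m^{2} = - 22 m^{2}$)
$6 \cdot 5 \left(-2\right) X{\left(1 \right)} = 6 \cdot 5 \left(-2\right) \left(- 22 \cdot 1^{2}\right) = 30 \left(-2\right) \left(\left(-22\right) 1\right) = \left(-60\right) \left(-22\right) = 1320$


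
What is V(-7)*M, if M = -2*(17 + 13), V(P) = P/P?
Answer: -60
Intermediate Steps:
V(P) = 1
M = -60 (M = -2*30 = -60)
V(-7)*M = 1*(-60) = -60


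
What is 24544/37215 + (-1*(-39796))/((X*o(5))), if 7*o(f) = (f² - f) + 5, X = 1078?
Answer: 157550254/14327775 ≈ 10.996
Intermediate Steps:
o(f) = 5/7 - f/7 + f²/7 (o(f) = ((f² - f) + 5)/7 = (5 + f² - f)/7 = 5/7 - f/7 + f²/7)
24544/37215 + (-1*(-39796))/((X*o(5))) = 24544/37215 + (-1*(-39796))/((1078*(5/7 - ⅐*5 + (⅐)*5²))) = 24544*(1/37215) + 39796/((1078*(5/7 - 5/7 + (⅐)*25))) = 24544/37215 + 39796/((1078*(5/7 - 5/7 + 25/7))) = 24544/37215 + 39796/((1078*(25/7))) = 24544/37215 + 39796/3850 = 24544/37215 + 39796*(1/3850) = 24544/37215 + 19898/1925 = 157550254/14327775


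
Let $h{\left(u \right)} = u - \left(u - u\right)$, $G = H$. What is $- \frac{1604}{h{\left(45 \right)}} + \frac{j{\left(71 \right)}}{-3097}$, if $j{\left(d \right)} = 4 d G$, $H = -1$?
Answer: $- \frac{4954808}{139365} \approx -35.553$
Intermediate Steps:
$G = -1$
$h{\left(u \right)} = u$ ($h{\left(u \right)} = u - 0 = u + 0 = u$)
$j{\left(d \right)} = - 4 d$ ($j{\left(d \right)} = 4 d \left(-1\right) = - 4 d$)
$- \frac{1604}{h{\left(45 \right)}} + \frac{j{\left(71 \right)}}{-3097} = - \frac{1604}{45} + \frac{\left(-4\right) 71}{-3097} = \left(-1604\right) \frac{1}{45} - - \frac{284}{3097} = - \frac{1604}{45} + \frac{284}{3097} = - \frac{4954808}{139365}$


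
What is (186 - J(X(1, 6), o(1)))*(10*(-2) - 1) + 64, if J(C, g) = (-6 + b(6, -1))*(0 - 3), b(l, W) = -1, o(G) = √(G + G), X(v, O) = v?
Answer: -3401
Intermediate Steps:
o(G) = √2*√G (o(G) = √(2*G) = √2*√G)
J(C, g) = 21 (J(C, g) = (-6 - 1)*(0 - 3) = -7*(-3) = 21)
(186 - J(X(1, 6), o(1)))*(10*(-2) - 1) + 64 = (186 - 1*21)*(10*(-2) - 1) + 64 = (186 - 21)*(-20 - 1) + 64 = 165*(-21) + 64 = -3465 + 64 = -3401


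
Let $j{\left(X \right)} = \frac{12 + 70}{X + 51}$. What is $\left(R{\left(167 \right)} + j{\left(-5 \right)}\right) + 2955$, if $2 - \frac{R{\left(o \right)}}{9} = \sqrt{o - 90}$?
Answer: $\frac{68420}{23} - 9 \sqrt{77} \approx 2895.8$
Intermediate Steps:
$j{\left(X \right)} = \frac{82}{51 + X}$
$R{\left(o \right)} = 18 - 9 \sqrt{-90 + o}$ ($R{\left(o \right)} = 18 - 9 \sqrt{o - 90} = 18 - 9 \sqrt{-90 + o}$)
$\left(R{\left(167 \right)} + j{\left(-5 \right)}\right) + 2955 = \left(\left(18 - 9 \sqrt{-90 + 167}\right) + \frac{82}{51 - 5}\right) + 2955 = \left(\left(18 - 9 \sqrt{77}\right) + \frac{82}{46}\right) + 2955 = \left(\left(18 - 9 \sqrt{77}\right) + 82 \cdot \frac{1}{46}\right) + 2955 = \left(\left(18 - 9 \sqrt{77}\right) + \frac{41}{23}\right) + 2955 = \left(\frac{455}{23} - 9 \sqrt{77}\right) + 2955 = \frac{68420}{23} - 9 \sqrt{77}$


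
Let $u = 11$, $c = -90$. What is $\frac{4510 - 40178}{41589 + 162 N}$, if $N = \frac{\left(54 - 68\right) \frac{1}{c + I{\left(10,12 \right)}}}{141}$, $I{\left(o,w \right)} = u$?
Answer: $- \frac{132435284}{154420713} \approx -0.85763$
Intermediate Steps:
$I{\left(o,w \right)} = 11$
$N = \frac{14}{11139}$ ($N = \frac{\left(54 - 68\right) \frac{1}{-90 + 11}}{141} = - \frac{14}{-79} \cdot \frac{1}{141} = \left(-14\right) \left(- \frac{1}{79}\right) \frac{1}{141} = \frac{14}{79} \cdot \frac{1}{141} = \frac{14}{11139} \approx 0.0012568$)
$\frac{4510 - 40178}{41589 + 162 N} = \frac{4510 - 40178}{41589 + 162 \cdot \frac{14}{11139}} = - \frac{35668}{41589 + \frac{756}{3713}} = - \frac{35668}{\frac{154420713}{3713}} = \left(-35668\right) \frac{3713}{154420713} = - \frac{132435284}{154420713}$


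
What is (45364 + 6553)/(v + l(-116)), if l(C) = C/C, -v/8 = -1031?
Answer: 51917/8249 ≈ 6.2937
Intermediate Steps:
v = 8248 (v = -8*(-1031) = 8248)
l(C) = 1
(45364 + 6553)/(v + l(-116)) = (45364 + 6553)/(8248 + 1) = 51917/8249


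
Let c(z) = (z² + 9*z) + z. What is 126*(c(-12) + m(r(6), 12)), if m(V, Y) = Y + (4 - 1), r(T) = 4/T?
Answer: 4914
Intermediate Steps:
m(V, Y) = 3 + Y (m(V, Y) = Y + 3 = 3 + Y)
c(z) = z² + 10*z
126*(c(-12) + m(r(6), 12)) = 126*(-12*(10 - 12) + (3 + 12)) = 126*(-12*(-2) + 15) = 126*(24 + 15) = 126*39 = 4914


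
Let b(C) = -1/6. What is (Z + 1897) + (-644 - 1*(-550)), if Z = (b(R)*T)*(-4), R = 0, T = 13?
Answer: 5435/3 ≈ 1811.7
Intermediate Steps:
b(C) = -⅙ (b(C) = -1*⅙ = -⅙)
Z = 26/3 (Z = -⅙*13*(-4) = -13/6*(-4) = 26/3 ≈ 8.6667)
(Z + 1897) + (-644 - 1*(-550)) = (26/3 + 1897) + (-644 - 1*(-550)) = 5717/3 + (-644 + 550) = 5717/3 - 94 = 5435/3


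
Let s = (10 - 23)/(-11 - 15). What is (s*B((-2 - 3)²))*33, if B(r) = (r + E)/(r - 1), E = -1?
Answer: 33/2 ≈ 16.500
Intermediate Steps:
s = ½ (s = -13/(-26) = -13*(-1/26) = ½ ≈ 0.50000)
B(r) = 1 (B(r) = (r - 1)/(r - 1) = (-1 + r)/(-1 + r) = 1)
(s*B((-2 - 3)²))*33 = ((½)*1)*33 = (½)*33 = 33/2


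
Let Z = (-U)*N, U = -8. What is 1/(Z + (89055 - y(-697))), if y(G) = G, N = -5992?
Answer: 1/41816 ≈ 2.3914e-5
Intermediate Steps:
Z = -47936 (Z = -1*(-8)*(-5992) = 8*(-5992) = -47936)
1/(Z + (89055 - y(-697))) = 1/(-47936 + (89055 - 1*(-697))) = 1/(-47936 + (89055 + 697)) = 1/(-47936 + 89752) = 1/41816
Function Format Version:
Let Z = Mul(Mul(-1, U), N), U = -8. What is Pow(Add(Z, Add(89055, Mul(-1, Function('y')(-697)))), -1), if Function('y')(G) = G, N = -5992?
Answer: Rational(1, 41816) ≈ 2.3914e-5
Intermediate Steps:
Z = -47936 (Z = Mul(Mul(-1, -8), -5992) = Mul(8, -5992) = -47936)
Pow(Add(Z, Add(89055, Mul(-1, Function('y')(-697)))), -1) = Pow(Add(-47936, Add(89055, Mul(-1, -697))), -1) = Pow(Add(-47936, Add(89055, 697)), -1) = Pow(Add(-47936, 89752), -1) = Pow(41816, -1) = Rational(1, 41816)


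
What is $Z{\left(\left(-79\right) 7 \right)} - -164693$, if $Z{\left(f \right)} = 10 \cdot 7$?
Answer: $164763$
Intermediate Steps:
$Z{\left(f \right)} = 70$
$Z{\left(\left(-79\right) 7 \right)} - -164693 = 70 - -164693 = 70 + 164693 = 164763$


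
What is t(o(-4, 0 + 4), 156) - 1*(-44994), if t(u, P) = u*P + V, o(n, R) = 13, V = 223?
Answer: 47245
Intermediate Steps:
t(u, P) = 223 + P*u (t(u, P) = u*P + 223 = P*u + 223 = 223 + P*u)
t(o(-4, 0 + 4), 156) - 1*(-44994) = (223 + 156*13) - 1*(-44994) = (223 + 2028) + 44994 = 2251 + 44994 = 47245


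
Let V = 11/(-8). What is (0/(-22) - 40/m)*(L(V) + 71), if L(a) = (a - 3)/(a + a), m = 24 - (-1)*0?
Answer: -7985/66 ≈ -120.98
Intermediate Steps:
V = -11/8 (V = 11*(-1/8) = -11/8 ≈ -1.3750)
m = 24 (m = 24 - 1*0 = 24 + 0 = 24)
L(a) = (-3 + a)/(2*a) (L(a) = (-3 + a)/((2*a)) = (-3 + a)*(1/(2*a)) = (-3 + a)/(2*a))
(0/(-22) - 40/m)*(L(V) + 71) = (0/(-22) - 40/24)*((-3 - 11/8)/(2*(-11/8)) + 71) = (0*(-1/22) - 40*1/24)*((1/2)*(-8/11)*(-35/8) + 71) = (0 - 5/3)*(35/22 + 71) = -5/3*1597/22 = -7985/66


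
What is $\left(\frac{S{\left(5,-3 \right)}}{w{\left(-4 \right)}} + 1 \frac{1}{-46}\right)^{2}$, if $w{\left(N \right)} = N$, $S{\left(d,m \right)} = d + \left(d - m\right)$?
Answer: $\frac{90601}{8464} \approx 10.704$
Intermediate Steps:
$S{\left(d,m \right)} = - m + 2 d$
$\left(\frac{S{\left(5,-3 \right)}}{w{\left(-4 \right)}} + 1 \frac{1}{-46}\right)^{2} = \left(\frac{\left(-1\right) \left(-3\right) + 2 \cdot 5}{-4} + 1 \frac{1}{-46}\right)^{2} = \left(\left(3 + 10\right) \left(- \frac{1}{4}\right) + 1 \left(- \frac{1}{46}\right)\right)^{2} = \left(13 \left(- \frac{1}{4}\right) - \frac{1}{46}\right)^{2} = \left(- \frac{13}{4} - \frac{1}{46}\right)^{2} = \left(- \frac{301}{92}\right)^{2} = \frac{90601}{8464}$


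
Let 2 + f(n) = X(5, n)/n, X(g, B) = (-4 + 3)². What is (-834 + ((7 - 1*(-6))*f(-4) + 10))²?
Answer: 11648569/16 ≈ 7.2804e+5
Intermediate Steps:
X(g, B) = 1 (X(g, B) = (-1)² = 1)
f(n) = -2 + 1/n
(-834 + ((7 - 1*(-6))*f(-4) + 10))² = (-834 + ((7 - 1*(-6))*(-2 + 1/(-4)) + 10))² = (-834 + ((7 + 6)*(-2 - ¼) + 10))² = (-834 + (13*(-9/4) + 10))² = (-834 + (-117/4 + 10))² = (-834 - 77/4)² = (-3413/4)² = 11648569/16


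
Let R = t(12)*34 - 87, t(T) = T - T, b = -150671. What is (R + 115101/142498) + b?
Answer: -21482598383/142498 ≈ -1.5076e+5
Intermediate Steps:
t(T) = 0
R = -87 (R = 0*34 - 87 = 0 - 87 = -87)
(R + 115101/142498) + b = (-87 + 115101/142498) - 150671 = -12282225/142498 - 150671 = -21482598383/142498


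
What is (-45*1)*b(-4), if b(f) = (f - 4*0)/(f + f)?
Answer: -45/2 ≈ -22.500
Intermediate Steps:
b(f) = ½ (b(f) = (f + 0)/((2*f)) = f*(1/(2*f)) = ½)
(-45*1)*b(-4) = -45*1*(½) = -45*½ = -45/2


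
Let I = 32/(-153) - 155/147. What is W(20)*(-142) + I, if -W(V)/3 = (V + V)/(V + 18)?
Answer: 63694453/142443 ≈ 447.16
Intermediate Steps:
W(V) = -6*V/(18 + V) (W(V) = -3*(V + V)/(V + 18) = -3*2*V/(18 + V) = -6*V/(18 + V))
I = -9473/7497 (I = 32*(-1/153) - 155*1/147 = -32/153 - 155/147 = -9473/7497 ≈ -1.2636)
W(20)*(-142) + I = -6*20/(18 + 20)*(-142) - 9473/7497 = -6*20/38*(-142) - 9473/7497 = -6*20*1/38*(-142) - 9473/7497 = -60/19*(-142) - 9473/7497 = 8520/19 - 9473/7497 = 63694453/142443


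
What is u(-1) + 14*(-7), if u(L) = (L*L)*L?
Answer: -99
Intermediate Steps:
u(L) = L³ (u(L) = L²*L = L³)
u(-1) + 14*(-7) = (-1)³ + 14*(-7) = -1 - 98 = -99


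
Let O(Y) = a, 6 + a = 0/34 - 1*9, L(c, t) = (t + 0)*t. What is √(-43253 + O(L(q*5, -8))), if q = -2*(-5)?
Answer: 2*I*√10817 ≈ 208.01*I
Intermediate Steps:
q = 10
L(c, t) = t² (L(c, t) = t*t = t²)
a = -15 (a = -6 + (0/34 - 1*9) = -6 + (0*(1/34) - 9) = -6 + (0 - 9) = -6 - 9 = -15)
O(Y) = -15
√(-43253 + O(L(q*5, -8))) = √(-43253 - 15) = √(-43268) = 2*I*√10817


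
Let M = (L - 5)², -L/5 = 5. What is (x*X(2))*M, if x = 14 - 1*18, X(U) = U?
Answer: -7200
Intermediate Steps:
L = -25 (L = -5*5 = -25)
x = -4 (x = 14 - 18 = -4)
M = 900 (M = (-25 - 5)² = (-30)² = 900)
(x*X(2))*M = -4*2*900 = -8*900 = -7200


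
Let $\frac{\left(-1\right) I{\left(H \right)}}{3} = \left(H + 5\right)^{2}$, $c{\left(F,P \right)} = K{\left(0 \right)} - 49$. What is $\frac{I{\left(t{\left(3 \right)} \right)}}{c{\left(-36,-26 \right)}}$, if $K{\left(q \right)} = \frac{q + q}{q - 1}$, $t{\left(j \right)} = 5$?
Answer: $\frac{300}{49} \approx 6.1225$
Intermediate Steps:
$K{\left(q \right)} = \frac{2 q}{-1 + q}$
$c{\left(F,P \right)} = -49$ ($c{\left(F,P \right)} = 2 \cdot 0 \frac{1}{-1 + 0} - 49 = 2 \cdot 0 \frac{1}{-1} - 49 = 2 \cdot 0 \left(-1\right) - 49 = 0 - 49 = -49$)
$I{\left(H \right)} = - 3 \left(5 + H\right)^{2}$ ($I{\left(H \right)} = - 3 \left(H + 5\right)^{2} = - 3 \left(5 + H\right)^{2}$)
$\frac{I{\left(t{\left(3 \right)} \right)}}{c{\left(-36,-26 \right)}} = \frac{\left(-3\right) \left(5 + 5\right)^{2}}{-49} = - 3 \cdot 10^{2} \left(- \frac{1}{49}\right) = \left(-3\right) 100 \left(- \frac{1}{49}\right) = \left(-300\right) \left(- \frac{1}{49}\right) = \frac{300}{49}$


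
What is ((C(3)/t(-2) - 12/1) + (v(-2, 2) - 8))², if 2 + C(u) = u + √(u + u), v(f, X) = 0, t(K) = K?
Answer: (41 + √6)²/4 ≈ 471.96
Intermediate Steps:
C(u) = -2 + u + √2*√u (C(u) = -2 + (u + √(u + u)) = -2 + (u + √(2*u)) = -2 + (u + √2*√u) = -2 + u + √2*√u)
((C(3)/t(-2) - 12/1) + (v(-2, 2) - 8))² = (((-2 + 3 + √2*√3)/(-2) - 12/1) + (0 - 8))² = (((-2 + 3 + √6)*(-½) - 12*1) - 8)² = (((1 + √6)*(-½) - 12) - 8)² = (((-½ - √6/2) - 12) - 8)² = ((-25/2 - √6/2) - 8)² = (-41/2 - √6/2)²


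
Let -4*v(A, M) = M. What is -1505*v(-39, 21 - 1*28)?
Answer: -10535/4 ≈ -2633.8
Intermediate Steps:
v(A, M) = -M/4
-1505*v(-39, 21 - 1*28) = -(-1505)*(21 - 1*28)/4 = -(-1505)*(21 - 28)/4 = -(-1505)*(-7)/4 = -1505*7/4 = -10535/4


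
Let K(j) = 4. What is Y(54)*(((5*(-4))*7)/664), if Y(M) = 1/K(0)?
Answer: -35/664 ≈ -0.052711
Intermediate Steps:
Y(M) = ¼ (Y(M) = 1/4 = ¼)
Y(54)*(((5*(-4))*7)/664) = (((5*(-4))*7)/664)/4 = (-20*7*(1/664))/4 = (-140*1/664)/4 = (¼)*(-35/166) = -35/664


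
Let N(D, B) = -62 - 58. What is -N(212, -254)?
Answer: 120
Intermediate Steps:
N(D, B) = -120
-N(212, -254) = -1*(-120) = 120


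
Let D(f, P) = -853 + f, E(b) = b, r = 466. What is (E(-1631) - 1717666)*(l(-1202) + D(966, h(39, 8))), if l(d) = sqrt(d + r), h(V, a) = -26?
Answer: -194280561 - 6877188*I*sqrt(46) ≈ -1.9428e+8 - 4.6643e+7*I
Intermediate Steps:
l(d) = sqrt(466 + d) (l(d) = sqrt(d + 466) = sqrt(466 + d))
(E(-1631) - 1717666)*(l(-1202) + D(966, h(39, 8))) = (-1631 - 1717666)*(sqrt(466 - 1202) + (-853 + 966)) = -1719297*(sqrt(-736) + 113) = -1719297*(4*I*sqrt(46) + 113) = -1719297*(113 + 4*I*sqrt(46)) = -194280561 - 6877188*I*sqrt(46)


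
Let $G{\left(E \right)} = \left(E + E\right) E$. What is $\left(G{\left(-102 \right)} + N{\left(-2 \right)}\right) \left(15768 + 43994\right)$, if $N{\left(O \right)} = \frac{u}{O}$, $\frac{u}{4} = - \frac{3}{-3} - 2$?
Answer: $1243647220$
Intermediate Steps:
$G{\left(E \right)} = 2 E^{2}$ ($G{\left(E \right)} = 2 E E = 2 E^{2}$)
$u = -4$ ($u = 4 \left(- \frac{3}{-3} - 2\right) = 4 \left(\left(-3\right) \left(- \frac{1}{3}\right) - 2\right) = 4 \left(1 - 2\right) = 4 \left(-1\right) = -4$)
$N{\left(O \right)} = - \frac{4}{O}$
$\left(G{\left(-102 \right)} + N{\left(-2 \right)}\right) \left(15768 + 43994\right) = \left(2 \left(-102\right)^{2} - \frac{4}{-2}\right) \left(15768 + 43994\right) = \left(2 \cdot 10404 - -2\right) 59762 = \left(20808 + 2\right) 59762 = 20810 \cdot 59762 = 1243647220$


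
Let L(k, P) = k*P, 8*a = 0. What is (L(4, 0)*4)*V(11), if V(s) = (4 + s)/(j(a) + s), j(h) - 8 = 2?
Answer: 0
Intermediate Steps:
a = 0 (a = (⅛)*0 = 0)
j(h) = 10 (j(h) = 8 + 2 = 10)
L(k, P) = P*k
V(s) = (4 + s)/(10 + s)
(L(4, 0)*4)*V(11) = ((0*4)*4)*((4 + 11)/(10 + 11)) = (0*4)*(15/21) = 0*((1/21)*15) = 0*(5/7) = 0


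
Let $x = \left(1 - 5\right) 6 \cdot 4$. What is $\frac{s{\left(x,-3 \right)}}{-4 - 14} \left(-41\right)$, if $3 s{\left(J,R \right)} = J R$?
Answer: $\frac{656}{3} \approx 218.67$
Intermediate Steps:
$x = -96$ ($x = \left(-4\right) 24 = -96$)
$s{\left(J,R \right)} = \frac{J R}{3}$
$\frac{s{\left(x,-3 \right)}}{-4 - 14} \left(-41\right) = \frac{\frac{1}{3} \left(-96\right) \left(-3\right)}{-4 - 14} \left(-41\right) = \frac{1}{-18} \cdot 96 \left(-41\right) = \left(- \frac{1}{18}\right) 96 \left(-41\right) = \left(- \frac{16}{3}\right) \left(-41\right) = \frac{656}{3}$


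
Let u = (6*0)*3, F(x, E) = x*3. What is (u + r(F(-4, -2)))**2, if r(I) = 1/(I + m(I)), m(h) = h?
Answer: 1/576 ≈ 0.0017361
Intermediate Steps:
F(x, E) = 3*x
r(I) = 1/(2*I) (r(I) = 1/(I + I) = 1/(2*I))
u = 0 (u = 0*3 = 0)
(u + r(F(-4, -2)))**2 = (0 + 1/(2*((3*(-4)))))**2 = (0 + (1/2)/(-12))**2 = (0 + (1/2)*(-1/12))**2 = (0 - 1/24)**2 = (-1/24)**2 = 1/576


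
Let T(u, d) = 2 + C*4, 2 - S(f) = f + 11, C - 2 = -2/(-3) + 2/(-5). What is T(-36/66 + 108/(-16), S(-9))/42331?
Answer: 166/634965 ≈ 0.00026143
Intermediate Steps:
C = 34/15 (C = 2 + (-2/(-3) + 2/(-5)) = 2 + (-2*(-⅓) + 2*(-⅕)) = 2 + (⅔ - ⅖) = 2 + 4/15 = 34/15 ≈ 2.2667)
S(f) = -9 - f (S(f) = 2 - (f + 11) = 2 - (11 + f) = 2 + (-11 - f) = -9 - f)
T(u, d) = 166/15 (T(u, d) = 2 + (34/15)*4 = 2 + 136/15 = 166/15)
T(-36/66 + 108/(-16), S(-9))/42331 = (166/15)/42331 = (166/15)*(1/42331) = 166/634965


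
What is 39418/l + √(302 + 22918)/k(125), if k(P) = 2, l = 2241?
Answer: 39418/2241 + 3*√645 ≈ 93.780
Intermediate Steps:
39418/l + √(302 + 22918)/k(125) = 39418/2241 + √(302 + 22918)/2 = 39418*(1/2241) + √23220*(½) = 39418/2241 + (6*√645)*(½) = 39418/2241 + 3*√645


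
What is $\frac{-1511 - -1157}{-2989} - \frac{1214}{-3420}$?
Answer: $\frac{2419663}{5111190} \approx 0.4734$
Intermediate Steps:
$\frac{-1511 - -1157}{-2989} - \frac{1214}{-3420} = \left(-1511 + 1157\right) \left(- \frac{1}{2989}\right) - - \frac{607}{1710} = \left(-354\right) \left(- \frac{1}{2989}\right) + \frac{607}{1710} = \frac{354}{2989} + \frac{607}{1710} = \frac{2419663}{5111190}$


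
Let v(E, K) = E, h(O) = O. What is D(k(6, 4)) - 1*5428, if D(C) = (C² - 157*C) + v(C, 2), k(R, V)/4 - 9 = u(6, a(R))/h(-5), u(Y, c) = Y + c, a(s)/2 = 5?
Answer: -212724/25 ≈ -8509.0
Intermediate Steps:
a(s) = 10 (a(s) = 2*5 = 10)
k(R, V) = 116/5 (k(R, V) = 36 + 4*((6 + 10)/(-5)) = 36 + 4*(16*(-⅕)) = 36 + 4*(-16/5) = 36 - 64/5 = 116/5)
D(C) = C² - 156*C (D(C) = (C² - 157*C) + C = C² - 156*C)
D(k(6, 4)) - 1*5428 = 116*(-156 + 116/5)/5 - 1*5428 = (116/5)*(-664/5) - 5428 = -77024/25 - 5428 = -212724/25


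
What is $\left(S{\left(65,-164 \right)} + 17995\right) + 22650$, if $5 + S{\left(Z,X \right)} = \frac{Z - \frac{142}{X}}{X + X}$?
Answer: $\frac{1093048039}{26896} \approx 40640.0$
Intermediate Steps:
$S{\left(Z,X \right)} = -5 + \frac{Z - \frac{142}{X}}{2 X}$ ($S{\left(Z,X \right)} = -5 + \frac{Z - \frac{142}{X}}{X + X} = -5 + \frac{Z - \frac{142}{X}}{2 X}$)
$\left(S{\left(65,-164 \right)} + 17995\right) + 22650 = \left(\left(-5 - \frac{71}{26896} + \frac{1}{2} \cdot 65 \frac{1}{-164}\right) + 17995\right) + 22650 = \left(\left(-5 - \frac{71}{26896} + \frac{1}{2} \cdot 65 \left(- \frac{1}{164}\right)\right) + 17995\right) + 22650 = \left(\left(-5 - \frac{71}{26896} - \frac{65}{328}\right) + 17995\right) + 22650 = \left(- \frac{139881}{26896} + 17995\right) + 22650 = \frac{483853639}{26896} + 22650 = \frac{1093048039}{26896}$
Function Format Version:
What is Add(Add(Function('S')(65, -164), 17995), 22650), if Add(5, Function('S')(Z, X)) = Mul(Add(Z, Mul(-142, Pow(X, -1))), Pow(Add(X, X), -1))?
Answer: Rational(1093048039, 26896) ≈ 40640.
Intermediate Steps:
Function('S')(Z, X) = Add(-5, Mul(Rational(1, 2), Pow(X, -1), Add(Z, Mul(-142, Pow(X, -1))))) (Function('S')(Z, X) = Add(-5, Mul(Add(Z, Mul(-142, Pow(X, -1))), Pow(Add(X, X), -1))) = Add(-5, Mul(Add(Z, Mul(-142, Pow(X, -1))), Pow(Mul(2, X), -1))) = Add(-5, Mul(Add(Z, Mul(-142, Pow(X, -1))), Mul(Rational(1, 2), Pow(X, -1)))) = Add(-5, Mul(Rational(1, 2), Pow(X, -1), Add(Z, Mul(-142, Pow(X, -1))))))
Add(Add(Function('S')(65, -164), 17995), 22650) = Add(Add(Add(-5, Mul(-71, Pow(-164, -2)), Mul(Rational(1, 2), 65, Pow(-164, -1))), 17995), 22650) = Add(Add(Add(-5, Mul(-71, Rational(1, 26896)), Mul(Rational(1, 2), 65, Rational(-1, 164))), 17995), 22650) = Add(Add(Add(-5, Rational(-71, 26896), Rational(-65, 328)), 17995), 22650) = Add(Add(Rational(-139881, 26896), 17995), 22650) = Add(Rational(483853639, 26896), 22650) = Rational(1093048039, 26896)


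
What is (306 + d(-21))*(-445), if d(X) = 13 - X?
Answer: -151300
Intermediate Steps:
(306 + d(-21))*(-445) = (306 + (13 - 1*(-21)))*(-445) = (306 + (13 + 21))*(-445) = (306 + 34)*(-445) = 340*(-445) = -151300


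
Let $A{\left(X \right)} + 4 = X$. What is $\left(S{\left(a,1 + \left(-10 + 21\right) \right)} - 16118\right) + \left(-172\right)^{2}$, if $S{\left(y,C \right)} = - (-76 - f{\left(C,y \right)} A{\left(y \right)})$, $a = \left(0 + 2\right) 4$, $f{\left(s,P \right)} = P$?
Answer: $13574$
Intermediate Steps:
$a = 8$ ($a = 2 \cdot 4 = 8$)
$A{\left(X \right)} = -4 + X$
$S{\left(y,C \right)} = 76 + y \left(-4 + y\right)$ ($S{\left(y,C \right)} = - (-76 - y \left(-4 + y\right)) = 76 + y \left(-4 + y\right)$)
$\left(S{\left(a,1 + \left(-10 + 21\right) \right)} - 16118\right) + \left(-172\right)^{2} = \left(\left(76 + 8 \left(-4 + 8\right)\right) - 16118\right) + \left(-172\right)^{2} = \left(\left(76 + 8 \cdot 4\right) - 16118\right) + 29584 = \left(\left(76 + 32\right) - 16118\right) + 29584 = \left(108 - 16118\right) + 29584 = -16010 + 29584 = 13574$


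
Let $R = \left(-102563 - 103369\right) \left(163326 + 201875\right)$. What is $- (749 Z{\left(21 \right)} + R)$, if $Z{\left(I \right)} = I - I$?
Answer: $75206572332$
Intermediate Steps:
$R = -75206572332$ ($R = \left(-205932\right) 365201 = -75206572332$)
$Z{\left(I \right)} = 0$
$- (749 Z{\left(21 \right)} + R) = - (749 \cdot 0 - 75206572332) = - (0 - 75206572332) = \left(-1\right) \left(-75206572332\right) = 75206572332$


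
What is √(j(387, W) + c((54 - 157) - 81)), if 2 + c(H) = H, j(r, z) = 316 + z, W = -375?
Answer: 7*I*√5 ≈ 15.652*I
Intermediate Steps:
c(H) = -2 + H
√(j(387, W) + c((54 - 157) - 81)) = √((316 - 375) + (-2 + ((54 - 157) - 81))) = √(-59 + (-2 + (-103 - 81))) = √(-59 + (-2 - 184)) = √(-59 - 186) = √(-245) = 7*I*√5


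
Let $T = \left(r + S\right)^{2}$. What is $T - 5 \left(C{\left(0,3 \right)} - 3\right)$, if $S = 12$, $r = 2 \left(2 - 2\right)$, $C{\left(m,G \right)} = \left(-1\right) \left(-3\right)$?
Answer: $144$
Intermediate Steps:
$C{\left(m,G \right)} = 3$
$r = 0$ ($r = 2 \cdot 0 = 0$)
$T = 144$ ($T = \left(0 + 12\right)^{2} = 12^{2} = 144$)
$T - 5 \left(C{\left(0,3 \right)} - 3\right) = 144 - 5 \left(3 - 3\right) = 144 - 0 = 144 + 0 = 144$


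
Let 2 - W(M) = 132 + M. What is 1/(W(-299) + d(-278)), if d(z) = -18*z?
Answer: 1/5173 ≈ 0.00019331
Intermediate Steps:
W(M) = -130 - M (W(M) = 2 - (132 + M) = 2 + (-132 - M) = -130 - M)
1/(W(-299) + d(-278)) = 1/((-130 - 1*(-299)) - 18*(-278)) = 1/((-130 + 299) + 5004) = 1/(169 + 5004) = 1/5173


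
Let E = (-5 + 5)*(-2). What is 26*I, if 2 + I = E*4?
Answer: -52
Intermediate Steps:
E = 0 (E = 0*(-2) = 0)
I = -2 (I = -2 + 0*4 = -2 + 0 = -2)
26*I = 26*(-2) = -52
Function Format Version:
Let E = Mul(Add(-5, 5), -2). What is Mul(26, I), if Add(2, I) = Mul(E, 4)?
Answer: -52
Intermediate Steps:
E = 0 (E = Mul(0, -2) = 0)
I = -2 (I = Add(-2, Mul(0, 4)) = Add(-2, 0) = -2)
Mul(26, I) = Mul(26, -2) = -52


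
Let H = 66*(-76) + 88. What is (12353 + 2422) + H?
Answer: 9847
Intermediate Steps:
H = -4928 (H = -5016 + 88 = -4928)
(12353 + 2422) + H = (12353 + 2422) - 4928 = 14775 - 4928 = 9847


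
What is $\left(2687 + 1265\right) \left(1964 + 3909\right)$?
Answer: $23210096$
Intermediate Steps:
$\left(2687 + 1265\right) \left(1964 + 3909\right) = 3952 \cdot 5873 = 23210096$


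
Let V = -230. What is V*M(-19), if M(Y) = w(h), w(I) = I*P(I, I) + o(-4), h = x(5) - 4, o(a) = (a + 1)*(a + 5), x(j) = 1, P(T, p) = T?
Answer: -1380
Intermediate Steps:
o(a) = (1 + a)*(5 + a)
h = -3 (h = 1 - 4 = -3)
w(I) = -3 + I² (w(I) = I*I + (5 + (-4)² + 6*(-4)) = I² + (5 + 16 - 24) = I² - 3 = -3 + I²)
M(Y) = 6 (M(Y) = -3 + (-3)² = -3 + 9 = 6)
V*M(-19) = -230*6 = -1380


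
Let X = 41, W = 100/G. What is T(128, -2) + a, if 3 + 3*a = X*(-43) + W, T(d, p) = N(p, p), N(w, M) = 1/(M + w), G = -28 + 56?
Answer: -49369/84 ≈ -587.73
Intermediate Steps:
G = 28
W = 25/7 (W = 100/28 = 100*(1/28) = 25/7 ≈ 3.5714)
T(d, p) = 1/(2*p) (T(d, p) = 1/(p + p) = 1/(2*p))
a = -12337/21 (a = -1 + (41*(-43) + 25/7)/3 = -1 + (-1763 + 25/7)/3 = -1 + (⅓)*(-12316/7) = -1 - 12316/21 = -12337/21 ≈ -587.48)
T(128, -2) + a = (½)/(-2) - 12337/21 = (½)*(-½) - 12337/21 = -¼ - 12337/21 = -49369/84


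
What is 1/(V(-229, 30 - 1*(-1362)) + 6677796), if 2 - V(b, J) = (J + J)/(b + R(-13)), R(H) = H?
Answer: 121/808014950 ≈ 1.4975e-7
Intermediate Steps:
V(b, J) = 2 - 2*J/(-13 + b) (V(b, J) = 2 - (J + J)/(b - 13) = 2 - 2*J/(-13 + b))
1/(V(-229, 30 - 1*(-1362)) + 6677796) = 1/(2*(-13 - 229 - (30 - 1*(-1362)))/(-13 - 229) + 6677796) = 1/(2*(-13 - 229 - (30 + 1362))/(-242) + 6677796) = 1/(2*(-1/242)*(-13 - 229 - 1*1392) + 6677796) = 1/(2*(-1/242)*(-13 - 229 - 1392) + 6677796) = 1/(2*(-1/242)*(-1634) + 6677796) = 1/(1634/121 + 6677796) = 1/(808014950/121) = 121/808014950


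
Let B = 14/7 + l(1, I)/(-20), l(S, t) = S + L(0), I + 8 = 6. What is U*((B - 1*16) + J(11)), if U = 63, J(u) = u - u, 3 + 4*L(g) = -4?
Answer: -70371/80 ≈ -879.64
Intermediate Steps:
I = -2 (I = -8 + 6 = -2)
L(g) = -7/4 (L(g) = -¾ + (¼)*(-4) = -¾ - 1 = -7/4)
J(u) = 0
l(S, t) = -7/4 + S (l(S, t) = S - 7/4 = -7/4 + S)
B = 163/80 (B = 14/7 + (-7/4 + 1)/(-20) = 14*(⅐) - ¾*(-1/20) = 2 + 3/80 = 163/80 ≈ 2.0375)
U*((B - 1*16) + J(11)) = 63*((163/80 - 1*16) + 0) = 63*((163/80 - 16) + 0) = 63*(-1117/80 + 0) = 63*(-1117/80) = -70371/80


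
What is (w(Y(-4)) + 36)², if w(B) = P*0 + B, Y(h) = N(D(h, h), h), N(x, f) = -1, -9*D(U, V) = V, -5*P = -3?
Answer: 1225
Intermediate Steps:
P = ⅗ (P = -⅕*(-3) = ⅗ ≈ 0.60000)
D(U, V) = -V/9
Y(h) = -1
w(B) = B (w(B) = (⅗)*0 + B = 0 + B = B)
(w(Y(-4)) + 36)² = (-1 + 36)² = 35² = 1225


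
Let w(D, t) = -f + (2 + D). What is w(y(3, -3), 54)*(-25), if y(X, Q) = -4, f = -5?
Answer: -75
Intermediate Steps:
w(D, t) = 7 + D (w(D, t) = -1*(-5) + (2 + D) = 5 + (2 + D) = 7 + D)
w(y(3, -3), 54)*(-25) = (7 - 4)*(-25) = 3*(-25) = -75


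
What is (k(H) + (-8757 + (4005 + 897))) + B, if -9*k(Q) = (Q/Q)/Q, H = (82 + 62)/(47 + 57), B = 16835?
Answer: 2102747/162 ≈ 12980.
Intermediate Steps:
H = 18/13 (H = 144/104 = 144*(1/104) = 18/13 ≈ 1.3846)
k(Q) = -1/(9*Q) (k(Q) = -Q/Q/(9*Q) = -1/(9*Q))
(k(H) + (-8757 + (4005 + 897))) + B = (-1/(9*18/13) + (-8757 + (4005 + 897))) + 16835 = (-⅑*13/18 + (-8757 + 4902)) + 16835 = (-13/162 - 3855) + 16835 = -624523/162 + 16835 = 2102747/162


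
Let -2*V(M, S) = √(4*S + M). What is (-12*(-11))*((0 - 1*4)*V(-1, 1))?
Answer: 264*√3 ≈ 457.26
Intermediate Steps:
V(M, S) = -√(M + 4*S)/2 (V(M, S) = -√(4*S + M)/2 = -√(M + 4*S)/2)
(-12*(-11))*((0 - 1*4)*V(-1, 1)) = (-12*(-11))*((0 - 1*4)*(-√(-1 + 4*1)/2)) = 132*((0 - 4)*(-√(-1 + 4)/2)) = 132*(-(-2)*√3) = 132*(2*√3) = 264*√3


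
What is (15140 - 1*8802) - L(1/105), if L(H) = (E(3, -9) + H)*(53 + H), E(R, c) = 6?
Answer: 66364304/11025 ≈ 6019.4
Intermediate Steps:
L(H) = (6 + H)*(53 + H)
(15140 - 1*8802) - L(1/105) = (15140 - 1*8802) - (318 + (1/105)**2 + 59/105) = (15140 - 8802) - (318 + (1/105)**2 + 59*(1/105)) = 6338 - (318 + 1/11025 + 59/105) = 6338 - 1*3512146/11025 = 6338 - 3512146/11025 = 66364304/11025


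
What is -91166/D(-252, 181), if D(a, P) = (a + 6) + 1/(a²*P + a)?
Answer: 1047859451352/2827517111 ≈ 370.59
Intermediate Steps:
D(a, P) = 6 + a + 1/(a + P*a²) (D(a, P) = (6 + a) + 1/(P*a² + a) = (6 + a) + 1/(a + P*a²) = 6 + a + 1/(a + P*a²))
-91166/D(-252, 181) = -91166*(-252*(1 + 181*(-252))/(1 + (-252)² + 6*(-252) + 181*(-252)³ + 6*181*(-252)²)) = -91166*(-252*(1 - 45612)/(1 + 63504 - 1512 + 181*(-16003008) + 6*181*63504)) = -91166*11493972/(1 + 63504 - 1512 - 2896544448 + 68965344) = -91166/((-1/252*(-1/45611)*(-2827517111))) = -91166/(-2827517111/11493972) = -91166*(-11493972/2827517111) = 1047859451352/2827517111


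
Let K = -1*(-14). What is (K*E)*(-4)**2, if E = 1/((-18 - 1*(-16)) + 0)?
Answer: -112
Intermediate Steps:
K = 14
E = -1/2 (E = 1/((-18 + 16) + 0) = 1/(-2 + 0) = 1/(-2) = -1/2 ≈ -0.50000)
(K*E)*(-4)**2 = (14*(-1/2))*(-4)**2 = -7*16 = -112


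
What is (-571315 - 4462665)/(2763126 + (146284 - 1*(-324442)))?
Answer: -1258495/808463 ≈ -1.5567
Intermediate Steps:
(-571315 - 4462665)/(2763126 + (146284 - 1*(-324442))) = -5033980/(2763126 + (146284 + 324442)) = -5033980/(2763126 + 470726) = -5033980/3233852 = -5033980*1/3233852 = -1258495/808463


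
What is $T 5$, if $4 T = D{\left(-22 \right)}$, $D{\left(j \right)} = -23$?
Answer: $- \frac{115}{4} \approx -28.75$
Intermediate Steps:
$T = - \frac{23}{4}$ ($T = \frac{1}{4} \left(-23\right) = - \frac{23}{4} \approx -5.75$)
$T 5 = \left(- \frac{23}{4}\right) 5 = - \frac{115}{4}$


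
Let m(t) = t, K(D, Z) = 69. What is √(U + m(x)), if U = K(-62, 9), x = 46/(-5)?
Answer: √1495/5 ≈ 7.7330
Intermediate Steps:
x = -46/5 (x = 46*(-⅕) = -46/5 ≈ -9.2000)
U = 69
√(U + m(x)) = √(69 - 46/5) = √(299/5) = √1495/5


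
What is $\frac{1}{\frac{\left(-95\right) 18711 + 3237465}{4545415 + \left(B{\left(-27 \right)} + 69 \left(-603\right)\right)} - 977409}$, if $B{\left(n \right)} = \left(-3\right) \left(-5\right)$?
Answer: $- \frac{4503823}{4402075674687} \approx -1.0231 \cdot 10^{-6}$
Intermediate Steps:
$B{\left(n \right)} = 15$
$\frac{1}{\frac{\left(-95\right) 18711 + 3237465}{4545415 + \left(B{\left(-27 \right)} + 69 \left(-603\right)\right)} - 977409} = \frac{1}{\frac{\left(-95\right) 18711 + 3237465}{4545415 + \left(15 + 69 \left(-603\right)\right)} - 977409} = \frac{1}{\frac{-1777545 + 3237465}{4545415 + \left(15 - 41607\right)} - 977409} = \frac{1}{\frac{1459920}{4545415 - 41592} - 977409} = \frac{1}{\frac{1459920}{4503823} - 977409} = \frac{1}{- \frac{4402075674687}{4503823}} = - \frac{4503823}{4402075674687}$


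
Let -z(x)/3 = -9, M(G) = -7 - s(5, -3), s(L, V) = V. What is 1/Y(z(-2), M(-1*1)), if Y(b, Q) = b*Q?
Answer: -1/108 ≈ -0.0092593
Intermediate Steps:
M(G) = -4 (M(G) = -7 - 1*(-3) = -7 + 3 = -4)
z(x) = 27 (z(x) = -3*(-9) = 27)
Y(b, Q) = Q*b
1/Y(z(-2), M(-1*1)) = 1/(-4*27) = 1/(-108) = -1/108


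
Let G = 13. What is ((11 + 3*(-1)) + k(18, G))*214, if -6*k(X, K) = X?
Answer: 1070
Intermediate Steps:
k(X, K) = -X/6
((11 + 3*(-1)) + k(18, G))*214 = ((11 + 3*(-1)) - ⅙*18)*214 = ((11 - 3) - 3)*214 = (8 - 3)*214 = 5*214 = 1070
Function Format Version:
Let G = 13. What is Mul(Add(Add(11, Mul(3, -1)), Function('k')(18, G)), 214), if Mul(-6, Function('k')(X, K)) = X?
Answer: 1070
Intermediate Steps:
Function('k')(X, K) = Mul(Rational(-1, 6), X)
Mul(Add(Add(11, Mul(3, -1)), Function('k')(18, G)), 214) = Mul(Add(Add(11, Mul(3, -1)), Mul(Rational(-1, 6), 18)), 214) = Mul(Add(Add(11, -3), -3), 214) = Mul(Add(8, -3), 214) = Mul(5, 214) = 1070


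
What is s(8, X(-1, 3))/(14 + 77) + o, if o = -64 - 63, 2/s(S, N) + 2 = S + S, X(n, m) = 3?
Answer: -80898/637 ≈ -127.00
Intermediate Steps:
s(S, N) = 2/(-2 + 2*S) (s(S, N) = 2/(-2 + (S + S)) = 2/(-2 + 2*S))
o = -127
s(8, X(-1, 3))/(14 + 77) + o = 1/((-1 + 8)*(14 + 77)) - 127 = 1/(7*91) - 127 = (1/7)*(1/91) - 127 = 1/637 - 127 = -80898/637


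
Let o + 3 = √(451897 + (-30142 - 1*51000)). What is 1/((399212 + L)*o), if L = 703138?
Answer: 1/136230617700 + √41195/136230617700 ≈ 1.4972e-9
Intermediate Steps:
o = -3 + 3*√41195 (o = -3 + √(451897 + (-30142 - 1*51000)) = -3 + √(451897 + (-30142 - 51000)) = -3 + √(451897 - 81142) = -3 + √370755 = -3 + 3*√41195 ≈ 605.90)
1/((399212 + L)*o) = 1/((399212 + 703138)*(-3 + 3*√41195)) = 1/(1102350*(-3 + 3*√41195))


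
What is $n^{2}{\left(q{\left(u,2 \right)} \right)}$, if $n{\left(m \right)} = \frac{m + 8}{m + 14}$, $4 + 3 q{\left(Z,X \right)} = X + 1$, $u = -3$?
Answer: $\frac{529}{1681} \approx 0.31469$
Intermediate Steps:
$q{\left(Z,X \right)} = -1 + \frac{X}{3}$ ($q{\left(Z,X \right)} = - \frac{4}{3} + \frac{X + 1}{3} = - \frac{4}{3} + \frac{1 + X}{3} = - \frac{4}{3} + \left(\frac{1}{3} + \frac{X}{3}\right) = -1 + \frac{X}{3}$)
$n{\left(m \right)} = \frac{8 + m}{14 + m}$
$n^{2}{\left(q{\left(u,2 \right)} \right)} = \left(\frac{8 + \left(-1 + \frac{1}{3} \cdot 2\right)}{14 + \left(-1 + \frac{1}{3} \cdot 2\right)}\right)^{2} = \left(\frac{8 + \left(-1 + \frac{2}{3}\right)}{14 + \left(-1 + \frac{2}{3}\right)}\right)^{2} = \left(\frac{8 - \frac{1}{3}}{14 - \frac{1}{3}}\right)^{2} = \left(\frac{1}{\frac{41}{3}} \cdot \frac{23}{3}\right)^{2} = \left(\frac{3}{41} \cdot \frac{23}{3}\right)^{2} = \left(\frac{23}{41}\right)^{2} = \frac{529}{1681}$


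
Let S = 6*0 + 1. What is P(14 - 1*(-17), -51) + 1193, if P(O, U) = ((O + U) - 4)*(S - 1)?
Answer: 1193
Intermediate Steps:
S = 1 (S = 0 + 1 = 1)
P(O, U) = 0 (P(O, U) = ((O + U) - 4)*(1 - 1) = (-4 + O + U)*0 = 0)
P(14 - 1*(-17), -51) + 1193 = 0 + 1193 = 1193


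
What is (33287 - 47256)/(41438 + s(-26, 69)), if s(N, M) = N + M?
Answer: -13969/41481 ≈ -0.33676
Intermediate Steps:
s(N, M) = M + N
(33287 - 47256)/(41438 + s(-26, 69)) = (33287 - 47256)/(41438 + (69 - 26)) = -13969/(41438 + 43) = -13969/41481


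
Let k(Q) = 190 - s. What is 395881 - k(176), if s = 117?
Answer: 395808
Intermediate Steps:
k(Q) = 73 (k(Q) = 190 - 1*117 = 190 - 117 = 73)
395881 - k(176) = 395881 - 1*73 = 395881 - 73 = 395808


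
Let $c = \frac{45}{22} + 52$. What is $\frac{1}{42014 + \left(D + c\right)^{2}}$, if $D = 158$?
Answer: $\frac{484}{42097001} \approx 1.1497 \cdot 10^{-5}$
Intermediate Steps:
$c = \frac{1189}{22}$ ($c = 45 \cdot \frac{1}{22} + 52 = \frac{45}{22} + 52 = \frac{1189}{22} \approx 54.045$)
$\frac{1}{42014 + \left(D + c\right)^{2}} = \frac{1}{42014 + \left(158 + \frac{1189}{22}\right)^{2}} = \frac{1}{42014 + \left(\frac{4665}{22}\right)^{2}} = \frac{1}{42014 + \frac{21762225}{484}} = \frac{1}{\frac{42097001}{484}} = \frac{484}{42097001}$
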